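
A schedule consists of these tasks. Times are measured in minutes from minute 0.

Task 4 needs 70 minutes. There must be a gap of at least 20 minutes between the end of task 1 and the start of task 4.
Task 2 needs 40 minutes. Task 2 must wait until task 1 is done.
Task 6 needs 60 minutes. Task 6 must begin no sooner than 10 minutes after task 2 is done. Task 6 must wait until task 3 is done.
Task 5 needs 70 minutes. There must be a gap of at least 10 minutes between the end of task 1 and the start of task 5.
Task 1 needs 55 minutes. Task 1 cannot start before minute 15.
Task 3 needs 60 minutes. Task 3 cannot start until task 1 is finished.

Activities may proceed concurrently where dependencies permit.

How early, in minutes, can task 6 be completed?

After its own release at minute 15, task 1 can start at minute 15 and finishes at minute 70.
Task 3 cannot begin until task 1 (finishes minute 70). It runs from minute 70 to 70 + 60 = minute 130.
Task 2 cannot begin until task 1 (finishes minute 70). It runs from minute 70 to 70 + 40 = minute 110.
Task 6 needs all of task 2 (finishes minute 110, plus 10-minute gap → minute 120); task 3 (finishes minute 130). That puts its earliest start at minute 130; it finishes at 130 + 60 = minute 190.

190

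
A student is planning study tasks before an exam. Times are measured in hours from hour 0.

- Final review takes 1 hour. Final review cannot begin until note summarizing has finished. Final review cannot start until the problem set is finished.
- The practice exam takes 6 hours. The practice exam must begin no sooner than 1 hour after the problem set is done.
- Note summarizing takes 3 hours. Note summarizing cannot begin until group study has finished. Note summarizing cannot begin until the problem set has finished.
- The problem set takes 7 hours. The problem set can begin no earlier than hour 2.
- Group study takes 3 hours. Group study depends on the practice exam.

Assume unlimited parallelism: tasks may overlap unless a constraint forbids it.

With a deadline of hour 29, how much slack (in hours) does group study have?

6

After its own release at hour 2, the problem set can start at hour 2 and finishes at hour 9.
The practice exam cannot begin until the problem set (finishes hour 9, plus 1-hour gap → hour 10). It runs from hour 10 to 10 + 6 = hour 16.
Group study cannot begin until the practice exam (finishes hour 16). It runs from hour 16 to 16 + 3 = hour 19.

Working backward from the deadline:
Nothing follows final review; the deadline of hour 29 is its only limit. It must start by 29 − 1 = hour 28.
Note summarizing has to be done before final review (must start by hour 28). That means finishing by hour 28, i.e. starting by 28 − 3 = hour 25.
Group study has to be done before note summarizing (must start by hour 25). That means finishing by hour 25, i.e. starting by 25 − 3 = hour 22.
So group study can start as early as hour 16 and as late as hour 22, giving 22 − 16 = 6 hours of slack.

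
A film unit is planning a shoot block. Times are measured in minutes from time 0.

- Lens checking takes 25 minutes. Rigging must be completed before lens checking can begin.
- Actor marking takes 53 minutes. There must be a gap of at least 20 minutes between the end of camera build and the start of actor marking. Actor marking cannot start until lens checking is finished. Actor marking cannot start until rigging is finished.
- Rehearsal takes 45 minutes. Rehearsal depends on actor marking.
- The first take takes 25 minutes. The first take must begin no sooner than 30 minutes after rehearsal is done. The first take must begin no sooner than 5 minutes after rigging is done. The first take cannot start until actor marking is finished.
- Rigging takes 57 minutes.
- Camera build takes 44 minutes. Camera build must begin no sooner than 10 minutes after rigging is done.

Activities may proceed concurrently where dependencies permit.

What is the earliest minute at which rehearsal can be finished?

Rigging can start immediately at minute 0; it finishes at minute 57.
After rigging (finishes minute 57), lens checking can start at minute 57 and finishes at minute 82.
Camera build cannot begin until rigging (finishes minute 57, plus 10-minute gap → minute 67). It runs from minute 67 to 67 + 44 = minute 111.
Actor marking cannot start until camera build (finishes minute 111, plus 20-minute gap → minute 131); lens checking (finishes minute 82); rigging (finishes minute 57). The controlling bound is minute 131, so actor marking finishes at 131 + 53 = minute 184.
Rehearsal waits on actor marking (finishes minute 184), so it starts at minute 184 and finishes at 184 + 45 = minute 229.

229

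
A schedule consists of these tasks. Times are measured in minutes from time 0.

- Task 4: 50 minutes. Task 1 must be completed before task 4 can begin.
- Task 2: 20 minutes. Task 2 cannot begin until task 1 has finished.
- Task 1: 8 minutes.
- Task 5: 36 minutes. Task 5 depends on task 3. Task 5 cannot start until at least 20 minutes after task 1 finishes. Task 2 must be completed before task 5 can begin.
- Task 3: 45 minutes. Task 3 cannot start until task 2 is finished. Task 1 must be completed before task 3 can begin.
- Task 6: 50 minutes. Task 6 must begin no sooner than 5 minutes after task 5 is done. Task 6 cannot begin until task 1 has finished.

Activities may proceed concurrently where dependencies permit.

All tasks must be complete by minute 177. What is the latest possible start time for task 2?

21

To finish by minute 177, task 6 (duration 50) must start no later than minute 127.
Since task 6 (must start by minute 127, minus 5-minute gap → minute 122) depends on it, task 5 must finish by minute 122. Backing off its 36-minute duration gives a latest start of minute 86.
Task 3 feeds into task 5 (must start by minute 86); so task 3 must finish by minute 86 and therefore start by minute 41.
Task 2 must finish in time for task 3 (must start by minute 41); task 5 (must start by minute 86). The tightest is minute 41, so task 2 must start by 41 − 20 = minute 21.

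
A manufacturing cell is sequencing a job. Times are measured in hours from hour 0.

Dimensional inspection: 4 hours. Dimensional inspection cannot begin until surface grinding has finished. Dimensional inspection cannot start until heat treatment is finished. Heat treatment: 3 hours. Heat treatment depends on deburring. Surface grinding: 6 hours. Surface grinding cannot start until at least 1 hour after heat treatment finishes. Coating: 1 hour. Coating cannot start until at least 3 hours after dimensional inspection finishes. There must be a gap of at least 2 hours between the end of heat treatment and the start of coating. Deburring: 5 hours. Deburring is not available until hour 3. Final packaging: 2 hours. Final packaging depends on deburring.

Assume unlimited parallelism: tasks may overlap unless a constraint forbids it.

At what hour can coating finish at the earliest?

26

After its own release at hour 3, deburring can start at hour 3 and finishes at hour 8.
Heat treatment waits on deburring (finishes hour 8), so it starts at hour 8 and finishes at 8 + 3 = hour 11.
Surface grinding waits on heat treatment (finishes hour 11, plus 1-hour gap → hour 12), so it starts at hour 12 and finishes at 12 + 6 = hour 18.
Dimensional inspection cannot start until surface grinding (finishes hour 18); heat treatment (finishes hour 11). The controlling bound is hour 18, so dimensional inspection finishes at 18 + 4 = hour 22.
Coating has to wait for dimensional inspection (finishes hour 22, plus 3-hour gap → hour 25); heat treatment (finishes hour 11, plus 2-hour gap → hour 13). The latest of these is hour 25, so coating runs hour 25 to 25 + 1 = hour 26.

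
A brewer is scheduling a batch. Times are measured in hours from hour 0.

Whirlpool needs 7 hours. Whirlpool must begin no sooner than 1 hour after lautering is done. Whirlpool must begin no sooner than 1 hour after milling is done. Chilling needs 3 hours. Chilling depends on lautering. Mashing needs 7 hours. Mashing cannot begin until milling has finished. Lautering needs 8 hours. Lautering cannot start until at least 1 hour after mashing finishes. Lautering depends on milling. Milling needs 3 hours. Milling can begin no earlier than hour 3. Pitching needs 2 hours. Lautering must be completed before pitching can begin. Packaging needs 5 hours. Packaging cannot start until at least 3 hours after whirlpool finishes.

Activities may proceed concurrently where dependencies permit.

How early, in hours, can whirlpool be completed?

Milling waits on its own release at hour 3, so it starts at hour 3 and finishes at 3 + 3 = hour 6.
Mashing cannot begin until milling (finishes hour 6). It runs from hour 6 to 6 + 7 = hour 13.
Lautering needs all of mashing (finishes hour 13, plus 1-hour gap → hour 14); milling (finishes hour 6). That puts its earliest start at hour 14; it finishes at 14 + 8 = hour 22.
For whirlpool: lautering (finishes hour 22, plus 1-hour gap → hour 23); milling (finishes hour 6, plus 1-hour gap → hour 7). Taking the maximum gives a start of hour 23, and it finishes at 23 + 7 = hour 30.

30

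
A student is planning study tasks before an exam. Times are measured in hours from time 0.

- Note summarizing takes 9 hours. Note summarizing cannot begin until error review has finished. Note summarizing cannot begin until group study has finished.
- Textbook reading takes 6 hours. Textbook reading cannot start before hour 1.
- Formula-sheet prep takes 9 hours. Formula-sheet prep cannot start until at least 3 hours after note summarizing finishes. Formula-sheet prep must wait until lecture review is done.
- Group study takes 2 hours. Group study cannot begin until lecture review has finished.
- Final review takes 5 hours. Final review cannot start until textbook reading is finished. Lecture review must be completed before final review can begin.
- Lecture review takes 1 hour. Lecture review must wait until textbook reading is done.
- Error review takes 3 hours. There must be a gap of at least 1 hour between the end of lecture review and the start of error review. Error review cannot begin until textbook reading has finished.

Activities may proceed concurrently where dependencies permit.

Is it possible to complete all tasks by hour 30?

Textbook reading cannot begin until its own release at hour 1. It runs from hour 1 to 1 + 6 = hour 7.
Lecture review waits on textbook reading (finishes hour 7), so it starts at hour 7 and finishes at 7 + 1 = hour 8.
Final review cannot start until textbook reading (finishes hour 7); lecture review (finishes hour 8). The controlling bound is hour 8, so final review finishes at 8 + 5 = hour 13.
After lecture review (finishes hour 8), group study can start at hour 8 and finishes at hour 10.
For error review: lecture review (finishes hour 8, plus 1-hour gap → hour 9); textbook reading (finishes hour 7). Taking the maximum gives a start of hour 9, and it finishes at 9 + 3 = hour 12.
Note summarizing needs all of error review (finishes hour 12); group study (finishes hour 10). That puts its earliest start at hour 12; it finishes at 12 + 9 = hour 21.
Formula-sheet prep needs all of note summarizing (finishes hour 21, plus 3-hour gap → hour 24); lecture review (finishes hour 8). That puts its earliest start at hour 24; it finishes at 24 + 9 = hour 33.
The earliest everything can be done is hour 33, which is after the deadline of 30, so it is not possible.

No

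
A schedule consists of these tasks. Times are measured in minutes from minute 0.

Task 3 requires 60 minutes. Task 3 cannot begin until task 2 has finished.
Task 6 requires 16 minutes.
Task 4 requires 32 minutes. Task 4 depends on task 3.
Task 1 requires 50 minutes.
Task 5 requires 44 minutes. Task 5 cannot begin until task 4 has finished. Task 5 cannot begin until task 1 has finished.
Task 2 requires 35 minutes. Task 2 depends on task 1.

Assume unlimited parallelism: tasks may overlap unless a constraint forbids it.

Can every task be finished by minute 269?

Yes

Nothing blocks task 6, so it runs from minute 0 to minute 16.
Task 1 can start immediately at minute 0; it finishes at minute 50.
Task 2 cannot begin until task 1 (finishes minute 50). It runs from minute 50 to 50 + 35 = minute 85.
After task 2 (finishes minute 85), task 3 can start at minute 85 and finishes at minute 145.
After task 3 (finishes minute 145), task 4 can start at minute 145 and finishes at minute 177.
Task 5 needs all of task 4 (finishes minute 177); task 1 (finishes minute 50). That puts its earliest start at minute 177; it finishes at 177 + 44 = minute 221.
Every task is finished by minute 221, which is no later than the deadline of 269, so the schedule is feasible.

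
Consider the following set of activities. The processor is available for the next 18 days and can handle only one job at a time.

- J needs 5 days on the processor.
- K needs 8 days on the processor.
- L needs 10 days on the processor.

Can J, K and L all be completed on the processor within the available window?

No

Running back to back, the jobs need 5 + 8 + 10 = 23 days on the processor.
Since 23 > 18, they cannot all fit.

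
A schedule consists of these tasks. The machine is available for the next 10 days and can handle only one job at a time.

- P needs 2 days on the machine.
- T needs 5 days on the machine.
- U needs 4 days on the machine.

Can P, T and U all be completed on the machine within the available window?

No

Running back to back, the jobs need 2 + 5 + 4 = 11 days on the machine.
Since 11 > 10, they cannot all fit.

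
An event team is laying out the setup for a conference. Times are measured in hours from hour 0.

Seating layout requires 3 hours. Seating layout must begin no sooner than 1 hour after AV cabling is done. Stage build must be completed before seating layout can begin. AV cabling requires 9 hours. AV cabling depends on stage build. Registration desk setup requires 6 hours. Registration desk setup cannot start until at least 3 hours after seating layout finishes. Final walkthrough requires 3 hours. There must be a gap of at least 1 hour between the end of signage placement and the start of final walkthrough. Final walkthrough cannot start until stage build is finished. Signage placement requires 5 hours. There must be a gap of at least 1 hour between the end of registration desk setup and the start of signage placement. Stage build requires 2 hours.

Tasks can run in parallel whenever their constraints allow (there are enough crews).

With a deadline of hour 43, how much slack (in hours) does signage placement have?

9

Nothing blocks stage build, so it runs from hour 0 to hour 2.
After stage build (finishes hour 2), AV cabling can start at hour 2 and finishes at hour 11.
For seating layout: AV cabling (finishes hour 11, plus 1-hour gap → hour 12); stage build (finishes hour 2). Taking the maximum gives a start of hour 12, and it finishes at 12 + 3 = hour 15.
Registration desk setup waits on seating layout (finishes hour 15, plus 3-hour gap → hour 18), so it starts at hour 18 and finishes at 18 + 6 = hour 24.
After registration desk setup (finishes hour 24, plus 1-hour gap → hour 25), signage placement can start at hour 25 and finishes at hour 30.

Working backward from the deadline:
Final walkthrough has no dependents, so it just needs to finish by hour 43. Starting by 43 − 3 = hour 40 achieves that.
Signage placement must finish before final walkthrough (must start by hour 40, minus 1-hour gap → hour 39). With a 5-hour duration, signage placement must start by 39 − 5 = hour 34.
So signage placement can start as early as hour 25 and as late as hour 34, giving 34 − 25 = 9 hours of slack.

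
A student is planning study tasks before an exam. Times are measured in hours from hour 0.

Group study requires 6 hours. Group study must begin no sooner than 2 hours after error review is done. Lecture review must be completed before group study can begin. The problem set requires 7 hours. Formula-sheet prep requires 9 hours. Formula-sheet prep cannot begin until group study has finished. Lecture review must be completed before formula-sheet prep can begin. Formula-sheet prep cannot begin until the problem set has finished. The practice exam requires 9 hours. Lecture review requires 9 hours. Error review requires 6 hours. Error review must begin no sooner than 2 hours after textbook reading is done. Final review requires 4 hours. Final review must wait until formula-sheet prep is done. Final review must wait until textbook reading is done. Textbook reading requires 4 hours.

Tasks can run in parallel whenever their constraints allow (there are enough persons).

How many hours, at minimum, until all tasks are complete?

33

Nothing blocks the practice exam, so it runs from hour 0 to hour 9.
The problem set has no prerequisites, so it starts at hour 0 and finishes at hour 7.
Lecture review has no prerequisites, so it starts at hour 0 and finishes at hour 9.
Textbook reading has no prerequisites, so it starts at hour 0 and finishes at hour 4.
Error review waits on textbook reading (finishes hour 4, plus 2-hour gap → hour 6), so it starts at hour 6 and finishes at 6 + 6 = hour 12.
Group study cannot start until error review (finishes hour 12, plus 2-hour gap → hour 14); lecture review (finishes hour 9). The controlling bound is hour 14, so group study finishes at 14 + 6 = hour 20.
For formula-sheet prep: group study (finishes hour 20); lecture review (finishes hour 9); the problem set (finishes hour 7). Taking the maximum gives a start of hour 20, and it finishes at 20 + 9 = hour 29.
Final review has to wait for formula-sheet prep (finishes hour 29); textbook reading (finishes hour 4). The latest of these is hour 29, so final review runs hour 29 to 29 + 4 = hour 33.
All tasks are finished once the last one completes. Finish times: Textbook reading at 4, Lecture review at 9, The problem set at 7, The practice exam at 9, Error review at 12, Group study at 20, Formula-sheet prep at 29, Final review at 33. The latest is hour 33.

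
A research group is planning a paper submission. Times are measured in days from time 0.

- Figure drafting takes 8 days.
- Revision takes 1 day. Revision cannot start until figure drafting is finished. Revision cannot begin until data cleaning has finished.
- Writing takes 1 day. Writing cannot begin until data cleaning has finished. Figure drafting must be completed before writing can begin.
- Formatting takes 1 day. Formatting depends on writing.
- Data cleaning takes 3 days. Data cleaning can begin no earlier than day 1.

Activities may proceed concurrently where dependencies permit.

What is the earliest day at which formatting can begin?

9

Figure drafting has no prerequisites, so it starts at day 0 and finishes at day 8.
Data cleaning cannot begin until its own release at day 1. It runs from day 1 to 1 + 3 = day 4.
Writing cannot start until data cleaning (finishes day 4); figure drafting (finishes day 8). The controlling bound is day 8, so writing finishes at 8 + 1 = day 9.
Formatting waits on writing (finishes day 9), so the earliest it can start is day 9.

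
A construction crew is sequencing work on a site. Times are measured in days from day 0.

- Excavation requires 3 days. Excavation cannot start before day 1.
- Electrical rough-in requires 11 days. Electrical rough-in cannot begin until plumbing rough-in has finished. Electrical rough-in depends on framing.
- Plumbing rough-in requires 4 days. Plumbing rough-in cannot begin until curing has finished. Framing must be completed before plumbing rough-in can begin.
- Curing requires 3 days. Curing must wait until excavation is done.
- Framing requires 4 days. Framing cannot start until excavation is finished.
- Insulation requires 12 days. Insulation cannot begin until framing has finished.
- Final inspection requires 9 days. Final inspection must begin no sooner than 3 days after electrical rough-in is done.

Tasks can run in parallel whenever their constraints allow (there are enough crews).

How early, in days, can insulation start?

8

Excavation cannot begin until its own release at day 1. It runs from day 1 to 1 + 3 = day 4.
Framing waits on excavation (finishes day 4), so it starts at day 4 and finishes at 4 + 4 = day 8.
Insulation waits on framing (finishes day 8), so the earliest it can start is day 8.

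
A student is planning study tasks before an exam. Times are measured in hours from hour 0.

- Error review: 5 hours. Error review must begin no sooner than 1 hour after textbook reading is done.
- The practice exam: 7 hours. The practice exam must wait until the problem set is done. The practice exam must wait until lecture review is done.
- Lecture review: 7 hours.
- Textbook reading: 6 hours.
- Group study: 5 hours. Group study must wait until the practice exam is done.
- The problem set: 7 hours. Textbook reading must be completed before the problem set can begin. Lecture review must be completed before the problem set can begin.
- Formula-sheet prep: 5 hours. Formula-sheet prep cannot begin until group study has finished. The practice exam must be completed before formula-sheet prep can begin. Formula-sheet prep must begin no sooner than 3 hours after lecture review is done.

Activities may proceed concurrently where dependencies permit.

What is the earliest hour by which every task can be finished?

Nothing blocks lecture review, so it runs from hour 0 to hour 7.
Textbook reading can start immediately at hour 0; it finishes at hour 6.
Error review cannot begin until textbook reading (finishes hour 6, plus 1-hour gap → hour 7). It runs from hour 7 to 7 + 5 = hour 12.
The problem set cannot start until textbook reading (finishes hour 6); lecture review (finishes hour 7). The controlling bound is hour 7, so the problem set finishes at 7 + 7 = hour 14.
The practice exam needs all of the problem set (finishes hour 14); lecture review (finishes hour 7). That puts its earliest start at hour 14; it finishes at 14 + 7 = hour 21.
Group study cannot begin until the practice exam (finishes hour 21). It runs from hour 21 to 21 + 5 = hour 26.
Formula-sheet prep needs all of group study (finishes hour 26); the practice exam (finishes hour 21); lecture review (finishes hour 7, plus 3-hour gap → hour 10). That puts its earliest start at hour 26; it finishes at 26 + 5 = hour 31.
All tasks are finished once the last one completes. Finish times: Textbook reading at 6, Lecture review at 7, The problem set at 14, The practice exam at 21, Error review at 12, Group study at 26, Formula-sheet prep at 31. The latest is hour 31.

31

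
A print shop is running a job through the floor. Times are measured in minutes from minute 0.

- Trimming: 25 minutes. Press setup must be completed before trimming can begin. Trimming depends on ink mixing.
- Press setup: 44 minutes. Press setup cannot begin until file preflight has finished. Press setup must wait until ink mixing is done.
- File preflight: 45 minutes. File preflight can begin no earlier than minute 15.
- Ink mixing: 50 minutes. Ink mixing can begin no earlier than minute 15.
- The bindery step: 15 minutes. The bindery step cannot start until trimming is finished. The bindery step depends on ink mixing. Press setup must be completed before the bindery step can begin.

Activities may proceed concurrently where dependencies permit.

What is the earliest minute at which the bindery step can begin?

Ink mixing waits on its own release at minute 15, so it starts at minute 15 and finishes at 15 + 50 = minute 65.
File preflight waits on its own release at minute 15, so it starts at minute 15 and finishes at 15 + 45 = minute 60.
Press setup has to wait for file preflight (finishes minute 60); ink mixing (finishes minute 65). The latest of these is minute 65, so press setup runs minute 65 to 65 + 44 = minute 109.
Trimming has to wait for press setup (finishes minute 109); ink mixing (finishes minute 65). The latest of these is minute 109, so trimming runs minute 109 to 109 + 25 = minute 134.
The bindery step waits on trimming (finishes minute 134); ink mixing (finishes minute 65); press setup (finishes minute 109). The latest of these is minute 134, which is the earliest the bindery step can start.

134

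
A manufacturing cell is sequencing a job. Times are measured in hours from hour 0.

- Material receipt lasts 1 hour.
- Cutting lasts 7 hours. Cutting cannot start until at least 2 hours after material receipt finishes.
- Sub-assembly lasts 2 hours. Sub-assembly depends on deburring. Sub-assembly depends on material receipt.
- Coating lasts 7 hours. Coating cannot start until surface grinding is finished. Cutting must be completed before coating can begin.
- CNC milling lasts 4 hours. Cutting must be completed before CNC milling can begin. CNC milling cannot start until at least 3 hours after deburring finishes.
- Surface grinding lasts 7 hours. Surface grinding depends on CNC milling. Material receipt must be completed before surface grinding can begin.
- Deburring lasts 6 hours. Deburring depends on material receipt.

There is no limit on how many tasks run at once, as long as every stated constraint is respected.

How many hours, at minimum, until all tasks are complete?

Nothing blocks material receipt, so it runs from hour 0 to hour 1.
Deburring cannot begin until material receipt (finishes hour 1). It runs from hour 1 to 1 + 6 = hour 7.
Sub-assembly needs all of deburring (finishes hour 7); material receipt (finishes hour 1). That puts its earliest start at hour 7; it finishes at 7 + 2 = hour 9.
After material receipt (finishes hour 1, plus 2-hour gap → hour 3), cutting can start at hour 3 and finishes at hour 10.
CNC milling needs all of cutting (finishes hour 10); deburring (finishes hour 7, plus 3-hour gap → hour 10). That puts its earliest start at hour 10; it finishes at 10 + 4 = hour 14.
Surface grinding needs all of CNC milling (finishes hour 14); material receipt (finishes hour 1). That puts its earliest start at hour 14; it finishes at 14 + 7 = hour 21.
For coating: surface grinding (finishes hour 21); cutting (finishes hour 10). Taking the maximum gives a start of hour 21, and it finishes at 21 + 7 = hour 28.
All tasks are finished once the last one completes. Finish times: Material receipt at 1, Cutting at 10, Deburring at 7, CNC milling at 14, Surface grinding at 21, Coating at 28, Sub-assembly at 9. The latest is hour 28.

28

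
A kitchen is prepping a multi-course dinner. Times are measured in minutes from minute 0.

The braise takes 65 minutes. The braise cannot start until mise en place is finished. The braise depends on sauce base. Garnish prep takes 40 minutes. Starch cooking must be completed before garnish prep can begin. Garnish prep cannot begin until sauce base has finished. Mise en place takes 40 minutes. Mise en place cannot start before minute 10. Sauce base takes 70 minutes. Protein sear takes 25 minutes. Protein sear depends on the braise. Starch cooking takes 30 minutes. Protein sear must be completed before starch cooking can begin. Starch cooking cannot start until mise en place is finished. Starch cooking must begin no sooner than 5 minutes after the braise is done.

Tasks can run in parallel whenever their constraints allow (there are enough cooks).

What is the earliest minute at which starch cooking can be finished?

Sauce base has no prerequisites, so it starts at minute 0 and finishes at minute 70.
After its own release at minute 10, mise en place can start at minute 10 and finishes at minute 50.
For the braise: mise en place (finishes minute 50); sauce base (finishes minute 70). Taking the maximum gives a start of minute 70, and it finishes at 70 + 65 = minute 135.
After the braise (finishes minute 135), protein sear can start at minute 135 and finishes at minute 160.
Starch cooking has to wait for protein sear (finishes minute 160); mise en place (finishes minute 50); the braise (finishes minute 135, plus 5-minute gap → minute 140). The latest of these is minute 160, so starch cooking runs minute 160 to 160 + 30 = minute 190.

190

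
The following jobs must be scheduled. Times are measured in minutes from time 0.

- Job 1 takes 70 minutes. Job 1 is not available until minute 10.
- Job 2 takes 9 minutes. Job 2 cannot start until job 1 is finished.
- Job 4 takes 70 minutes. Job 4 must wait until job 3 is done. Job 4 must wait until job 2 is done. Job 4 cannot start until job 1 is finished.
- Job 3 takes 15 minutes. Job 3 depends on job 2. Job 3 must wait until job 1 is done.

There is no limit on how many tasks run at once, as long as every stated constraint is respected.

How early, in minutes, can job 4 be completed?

After its own release at minute 10, job 1 can start at minute 10 and finishes at minute 80.
Job 2 cannot begin until job 1 (finishes minute 80). It runs from minute 80 to 80 + 9 = minute 89.
For job 3: job 2 (finishes minute 89); job 1 (finishes minute 80). Taking the maximum gives a start of minute 89, and it finishes at 89 + 15 = minute 104.
For job 4: job 3 (finishes minute 104); job 2 (finishes minute 89); job 1 (finishes minute 80). Taking the maximum gives a start of minute 104, and it finishes at 104 + 70 = minute 174.

174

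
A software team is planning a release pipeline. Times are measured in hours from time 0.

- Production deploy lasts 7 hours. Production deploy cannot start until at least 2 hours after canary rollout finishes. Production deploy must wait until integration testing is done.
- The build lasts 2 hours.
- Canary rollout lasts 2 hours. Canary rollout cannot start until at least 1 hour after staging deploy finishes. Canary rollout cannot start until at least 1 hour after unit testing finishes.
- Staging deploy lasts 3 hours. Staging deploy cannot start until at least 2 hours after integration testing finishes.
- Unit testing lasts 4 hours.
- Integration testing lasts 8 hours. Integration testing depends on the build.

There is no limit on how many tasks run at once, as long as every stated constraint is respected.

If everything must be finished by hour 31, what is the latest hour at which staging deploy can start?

To finish by hour 31, production deploy (duration 7) must start no later than hour 24.
Since production deploy (must start by hour 24, minus 2-hour gap → hour 22) depends on it, canary rollout must finish by hour 22. Backing off its 2-hour duration gives a latest start of hour 20.
Since canary rollout (must start by hour 20, minus 1-hour gap → hour 19) depends on it, staging deploy must finish by hour 19. Backing off its 3-hour duration gives a latest start of hour 16.

16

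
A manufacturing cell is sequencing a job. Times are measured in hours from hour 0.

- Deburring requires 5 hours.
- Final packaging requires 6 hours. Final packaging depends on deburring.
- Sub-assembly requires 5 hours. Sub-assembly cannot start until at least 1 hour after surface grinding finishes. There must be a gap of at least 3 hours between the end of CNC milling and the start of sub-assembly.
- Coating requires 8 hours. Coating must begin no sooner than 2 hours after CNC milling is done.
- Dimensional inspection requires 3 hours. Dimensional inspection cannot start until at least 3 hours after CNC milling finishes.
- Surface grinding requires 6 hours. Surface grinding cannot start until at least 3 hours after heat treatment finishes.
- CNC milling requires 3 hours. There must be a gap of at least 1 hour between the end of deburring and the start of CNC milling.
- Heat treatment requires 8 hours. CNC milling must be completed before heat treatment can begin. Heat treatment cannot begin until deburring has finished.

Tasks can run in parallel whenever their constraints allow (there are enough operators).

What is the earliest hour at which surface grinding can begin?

20

Deburring has no prerequisites, so it starts at hour 0 and finishes at hour 5.
CNC milling cannot begin until deburring (finishes hour 5, plus 1-hour gap → hour 6). It runs from hour 6 to 6 + 3 = hour 9.
Heat treatment needs all of CNC milling (finishes hour 9); deburring (finishes hour 5). That puts its earliest start at hour 9; it finishes at 9 + 8 = hour 17.
Surface grinding waits on heat treatment (finishes hour 17, plus 3-hour gap → hour 20), so the earliest it can start is hour 20.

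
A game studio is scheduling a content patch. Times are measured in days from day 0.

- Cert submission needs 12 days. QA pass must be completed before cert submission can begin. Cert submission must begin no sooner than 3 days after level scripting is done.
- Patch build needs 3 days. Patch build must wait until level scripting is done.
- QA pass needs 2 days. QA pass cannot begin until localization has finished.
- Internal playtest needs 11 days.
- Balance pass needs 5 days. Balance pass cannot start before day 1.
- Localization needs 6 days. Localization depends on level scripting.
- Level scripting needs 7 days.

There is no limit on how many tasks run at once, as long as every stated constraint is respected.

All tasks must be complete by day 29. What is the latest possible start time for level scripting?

To finish by day 29, cert submission (duration 12) must start no later than day 17.
QA pass has to be done before cert submission (must start by day 17). That means finishing by day 17, i.e. starting by 17 − 2 = day 15.
Localization has to be done before QA pass (must start by day 15). That means finishing by day 15, i.e. starting by 15 − 6 = day 9.
To finish by day 29, patch build (duration 3) must start no later than day 26.
Level scripting feeds localization (must start by day 9); cert submission (must start by day 17, minus 3-day gap → day 14); patch build (must start by day 26). Taking the minimum, level scripting must finish by day 9 and start by 9 − 7 = day 2.

2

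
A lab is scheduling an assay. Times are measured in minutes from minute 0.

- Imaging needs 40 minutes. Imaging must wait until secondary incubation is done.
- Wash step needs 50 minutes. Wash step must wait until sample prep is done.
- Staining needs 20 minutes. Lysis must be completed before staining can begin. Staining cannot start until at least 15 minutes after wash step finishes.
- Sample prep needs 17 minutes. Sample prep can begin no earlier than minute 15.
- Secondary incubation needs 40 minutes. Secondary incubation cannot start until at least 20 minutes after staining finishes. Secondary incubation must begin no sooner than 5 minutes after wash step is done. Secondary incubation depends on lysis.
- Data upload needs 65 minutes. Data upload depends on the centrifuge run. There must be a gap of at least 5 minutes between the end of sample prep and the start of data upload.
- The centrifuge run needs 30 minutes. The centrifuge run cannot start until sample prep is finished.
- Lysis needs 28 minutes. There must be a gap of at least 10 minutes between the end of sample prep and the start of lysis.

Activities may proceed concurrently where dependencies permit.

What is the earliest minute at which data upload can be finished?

127

Sample prep cannot begin until its own release at minute 15. It runs from minute 15 to 15 + 17 = minute 32.
The centrifuge run waits on sample prep (finishes minute 32), so it starts at minute 32 and finishes at 32 + 30 = minute 62.
For data upload: the centrifuge run (finishes minute 62); sample prep (finishes minute 32, plus 5-minute gap → minute 37). Taking the maximum gives a start of minute 62, and it finishes at 62 + 65 = minute 127.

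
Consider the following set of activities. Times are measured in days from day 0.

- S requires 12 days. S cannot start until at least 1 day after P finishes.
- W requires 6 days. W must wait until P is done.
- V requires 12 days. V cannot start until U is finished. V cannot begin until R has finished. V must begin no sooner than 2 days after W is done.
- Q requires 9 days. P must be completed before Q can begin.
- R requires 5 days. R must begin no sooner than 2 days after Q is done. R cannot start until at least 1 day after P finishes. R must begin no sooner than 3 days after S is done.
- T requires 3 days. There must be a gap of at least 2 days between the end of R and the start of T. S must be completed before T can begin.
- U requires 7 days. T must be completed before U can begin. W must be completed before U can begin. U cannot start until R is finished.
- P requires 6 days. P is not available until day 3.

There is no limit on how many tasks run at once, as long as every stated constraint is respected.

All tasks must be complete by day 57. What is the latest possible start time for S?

13

To finish by day 57, V (duration 12) must start no later than day 45.
Since V (must start by day 45) depends on it, U must finish by day 45. Backing off its 7-day duration gives a latest start of day 38.
T must finish before U (must start by day 38). With a 3-day duration, T must start by 38 − 3 = day 35.
For R: T (must start by day 35, minus 2-day gap → day 33); U (must start by day 38); V (must start by day 45). The most restrictive is day 33; with a 5-day duration, R must start by day 28.
S must finish in time for R (must start by day 28, minus 3-day gap → day 25); T (must start by day 35). The tightest is day 25, so S must start by 25 − 12 = day 13.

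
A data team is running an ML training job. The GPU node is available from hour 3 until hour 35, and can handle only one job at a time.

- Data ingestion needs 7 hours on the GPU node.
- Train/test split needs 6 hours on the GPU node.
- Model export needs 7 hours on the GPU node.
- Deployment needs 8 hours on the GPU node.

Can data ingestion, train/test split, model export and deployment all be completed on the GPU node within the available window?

Yes

The GPU node window is 35 − 3 = 32 hours.
Running back to back, the jobs need 7 + 6 + 7 + 8 = 28 hours on the GPU node.
Since 28 ≤ 32, they fit within the window.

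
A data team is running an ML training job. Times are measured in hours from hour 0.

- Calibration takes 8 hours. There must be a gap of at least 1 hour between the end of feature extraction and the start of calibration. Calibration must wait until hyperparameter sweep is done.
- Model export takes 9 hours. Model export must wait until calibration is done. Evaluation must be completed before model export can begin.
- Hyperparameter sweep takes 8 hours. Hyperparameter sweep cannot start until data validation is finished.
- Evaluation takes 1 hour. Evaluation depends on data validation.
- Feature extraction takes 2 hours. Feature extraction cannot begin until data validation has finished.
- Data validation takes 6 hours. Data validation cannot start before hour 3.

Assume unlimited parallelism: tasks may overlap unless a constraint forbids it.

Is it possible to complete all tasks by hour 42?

After its own release at hour 3, data validation can start at hour 3 and finishes at hour 9.
After data validation (finishes hour 9), evaluation can start at hour 9 and finishes at hour 10.
Hyperparameter sweep waits on data validation (finishes hour 9), so it starts at hour 9 and finishes at 9 + 8 = hour 17.
After data validation (finishes hour 9), feature extraction can start at hour 9 and finishes at hour 11.
Calibration cannot start until feature extraction (finishes hour 11, plus 1-hour gap → hour 12); hyperparameter sweep (finishes hour 17). The controlling bound is hour 17, so calibration finishes at 17 + 8 = hour 25.
For model export: calibration (finishes hour 25); evaluation (finishes hour 10). Taking the maximum gives a start of hour 25, and it finishes at 25 + 9 = hour 34.
Every task is finished by hour 34, which is no later than the deadline of 42, so the schedule is feasible.

Yes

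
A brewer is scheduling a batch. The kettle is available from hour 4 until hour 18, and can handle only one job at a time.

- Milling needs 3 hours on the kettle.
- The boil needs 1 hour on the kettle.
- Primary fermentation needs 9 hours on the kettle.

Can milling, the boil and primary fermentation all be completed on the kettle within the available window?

Yes

The kettle window is 18 − 4 = 14 hours.
Running back to back, the jobs need 3 + 1 + 9 = 13 hours on the kettle.
Since 13 ≤ 14, they fit within the window.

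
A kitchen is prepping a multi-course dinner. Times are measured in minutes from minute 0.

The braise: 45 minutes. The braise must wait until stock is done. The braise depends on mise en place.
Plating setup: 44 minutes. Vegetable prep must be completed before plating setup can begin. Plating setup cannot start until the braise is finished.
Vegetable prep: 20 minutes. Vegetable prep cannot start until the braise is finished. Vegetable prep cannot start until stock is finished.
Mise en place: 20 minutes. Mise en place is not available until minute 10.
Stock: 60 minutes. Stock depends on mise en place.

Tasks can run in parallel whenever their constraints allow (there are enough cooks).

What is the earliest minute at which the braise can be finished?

135

Mise en place cannot begin until its own release at minute 10. It runs from minute 10 to 10 + 20 = minute 30.
After mise en place (finishes minute 30), stock can start at minute 30 and finishes at minute 90.
For the braise: stock (finishes minute 90); mise en place (finishes minute 30). Taking the maximum gives a start of minute 90, and it finishes at 90 + 45 = minute 135.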